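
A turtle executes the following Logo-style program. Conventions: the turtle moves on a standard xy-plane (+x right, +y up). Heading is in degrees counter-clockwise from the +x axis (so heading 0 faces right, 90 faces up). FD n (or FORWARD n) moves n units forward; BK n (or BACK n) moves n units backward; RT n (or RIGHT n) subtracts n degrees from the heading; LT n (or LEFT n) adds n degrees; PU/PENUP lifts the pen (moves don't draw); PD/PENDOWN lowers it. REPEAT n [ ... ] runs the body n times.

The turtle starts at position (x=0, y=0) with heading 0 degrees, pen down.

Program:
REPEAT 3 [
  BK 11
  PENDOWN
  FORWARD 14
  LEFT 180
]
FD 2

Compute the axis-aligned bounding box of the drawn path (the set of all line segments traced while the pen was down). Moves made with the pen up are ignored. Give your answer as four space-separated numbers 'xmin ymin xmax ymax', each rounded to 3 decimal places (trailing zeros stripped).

Executing turtle program step by step:
Start: pos=(0,0), heading=0, pen down
REPEAT 3 [
  -- iteration 1/3 --
  BK 11: (0,0) -> (-11,0) [heading=0, draw]
  PD: pen down
  FD 14: (-11,0) -> (3,0) [heading=0, draw]
  LT 180: heading 0 -> 180
  -- iteration 2/3 --
  BK 11: (3,0) -> (14,0) [heading=180, draw]
  PD: pen down
  FD 14: (14,0) -> (0,0) [heading=180, draw]
  LT 180: heading 180 -> 0
  -- iteration 3/3 --
  BK 11: (0,0) -> (-11,0) [heading=0, draw]
  PD: pen down
  FD 14: (-11,0) -> (3,0) [heading=0, draw]
  LT 180: heading 0 -> 180
]
FD 2: (3,0) -> (1,0) [heading=180, draw]
Final: pos=(1,0), heading=180, 7 segment(s) drawn

Segment endpoints: x in {-11, 0, 1, 3, 14}, y in {0, 0, 0, 0, 0, 0}
xmin=-11, ymin=0, xmax=14, ymax=0

Answer: -11 0 14 0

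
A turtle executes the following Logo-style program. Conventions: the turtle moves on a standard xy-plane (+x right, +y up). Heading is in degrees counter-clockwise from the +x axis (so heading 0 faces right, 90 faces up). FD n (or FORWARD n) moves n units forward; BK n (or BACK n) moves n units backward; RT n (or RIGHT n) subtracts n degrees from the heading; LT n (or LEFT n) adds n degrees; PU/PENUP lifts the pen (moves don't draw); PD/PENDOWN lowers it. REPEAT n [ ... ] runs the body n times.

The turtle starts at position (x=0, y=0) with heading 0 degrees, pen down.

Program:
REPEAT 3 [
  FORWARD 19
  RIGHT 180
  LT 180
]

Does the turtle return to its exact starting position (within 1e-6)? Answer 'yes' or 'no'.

Executing turtle program step by step:
Start: pos=(0,0), heading=0, pen down
REPEAT 3 [
  -- iteration 1/3 --
  FD 19: (0,0) -> (19,0) [heading=0, draw]
  RT 180: heading 0 -> 180
  LT 180: heading 180 -> 0
  -- iteration 2/3 --
  FD 19: (19,0) -> (38,0) [heading=0, draw]
  RT 180: heading 0 -> 180
  LT 180: heading 180 -> 0
  -- iteration 3/3 --
  FD 19: (38,0) -> (57,0) [heading=0, draw]
  RT 180: heading 0 -> 180
  LT 180: heading 180 -> 0
]
Final: pos=(57,0), heading=0, 3 segment(s) drawn

Start position: (0, 0)
Final position: (57, 0)
Distance = 57; >= 1e-6 -> NOT closed

Answer: no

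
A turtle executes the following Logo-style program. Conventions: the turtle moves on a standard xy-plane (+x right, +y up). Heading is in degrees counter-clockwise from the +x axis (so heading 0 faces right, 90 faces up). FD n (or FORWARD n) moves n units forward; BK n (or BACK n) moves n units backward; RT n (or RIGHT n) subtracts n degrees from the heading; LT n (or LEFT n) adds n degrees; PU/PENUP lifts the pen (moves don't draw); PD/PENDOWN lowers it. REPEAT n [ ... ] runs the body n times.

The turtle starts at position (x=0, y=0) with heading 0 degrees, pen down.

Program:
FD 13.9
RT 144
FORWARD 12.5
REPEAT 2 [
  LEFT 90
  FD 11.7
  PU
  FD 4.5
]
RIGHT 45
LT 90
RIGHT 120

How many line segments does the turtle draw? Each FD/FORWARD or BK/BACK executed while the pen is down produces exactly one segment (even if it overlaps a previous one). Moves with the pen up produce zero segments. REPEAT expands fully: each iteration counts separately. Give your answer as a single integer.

Answer: 3

Derivation:
Executing turtle program step by step:
Start: pos=(0,0), heading=0, pen down
FD 13.9: (0,0) -> (13.9,0) [heading=0, draw]
RT 144: heading 0 -> 216
FD 12.5: (13.9,0) -> (3.787,-7.347) [heading=216, draw]
REPEAT 2 [
  -- iteration 1/2 --
  LT 90: heading 216 -> 306
  FD 11.7: (3.787,-7.347) -> (10.664,-16.813) [heading=306, draw]
  PU: pen up
  FD 4.5: (10.664,-16.813) -> (13.309,-20.453) [heading=306, move]
  -- iteration 2/2 --
  LT 90: heading 306 -> 36
  FD 11.7: (13.309,-20.453) -> (22.775,-13.576) [heading=36, move]
  PU: pen up
  FD 4.5: (22.775,-13.576) -> (26.415,-10.931) [heading=36, move]
]
RT 45: heading 36 -> 351
LT 90: heading 351 -> 81
RT 120: heading 81 -> 321
Final: pos=(26.415,-10.931), heading=321, 3 segment(s) drawn
Segments drawn: 3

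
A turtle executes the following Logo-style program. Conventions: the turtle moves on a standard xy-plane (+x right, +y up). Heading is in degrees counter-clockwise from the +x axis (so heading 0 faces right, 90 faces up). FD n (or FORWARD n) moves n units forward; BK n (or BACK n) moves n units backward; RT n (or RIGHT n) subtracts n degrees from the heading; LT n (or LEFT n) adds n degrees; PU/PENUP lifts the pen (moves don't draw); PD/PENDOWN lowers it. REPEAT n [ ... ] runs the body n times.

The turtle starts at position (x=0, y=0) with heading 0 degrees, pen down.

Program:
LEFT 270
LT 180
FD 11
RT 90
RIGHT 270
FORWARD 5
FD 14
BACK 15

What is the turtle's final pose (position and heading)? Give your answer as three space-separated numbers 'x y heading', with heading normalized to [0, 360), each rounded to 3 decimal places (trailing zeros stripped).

Executing turtle program step by step:
Start: pos=(0,0), heading=0, pen down
LT 270: heading 0 -> 270
LT 180: heading 270 -> 90
FD 11: (0,0) -> (0,11) [heading=90, draw]
RT 90: heading 90 -> 0
RT 270: heading 0 -> 90
FD 5: (0,11) -> (0,16) [heading=90, draw]
FD 14: (0,16) -> (0,30) [heading=90, draw]
BK 15: (0,30) -> (0,15) [heading=90, draw]
Final: pos=(0,15), heading=90, 4 segment(s) drawn

Answer: 0 15 90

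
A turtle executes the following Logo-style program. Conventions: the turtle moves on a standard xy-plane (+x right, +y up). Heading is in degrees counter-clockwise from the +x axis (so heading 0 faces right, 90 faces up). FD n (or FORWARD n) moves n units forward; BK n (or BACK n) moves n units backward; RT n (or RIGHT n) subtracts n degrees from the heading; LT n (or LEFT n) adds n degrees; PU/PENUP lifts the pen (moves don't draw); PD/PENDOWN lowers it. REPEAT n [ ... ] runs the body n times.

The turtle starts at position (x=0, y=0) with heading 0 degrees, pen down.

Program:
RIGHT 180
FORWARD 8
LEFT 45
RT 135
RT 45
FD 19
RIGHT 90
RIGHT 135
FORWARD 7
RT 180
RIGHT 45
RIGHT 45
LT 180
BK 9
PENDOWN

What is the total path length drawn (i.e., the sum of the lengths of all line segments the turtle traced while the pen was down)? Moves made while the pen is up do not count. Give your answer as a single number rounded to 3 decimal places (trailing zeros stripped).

Executing turtle program step by step:
Start: pos=(0,0), heading=0, pen down
RT 180: heading 0 -> 180
FD 8: (0,0) -> (-8,0) [heading=180, draw]
LT 45: heading 180 -> 225
RT 135: heading 225 -> 90
RT 45: heading 90 -> 45
FD 19: (-8,0) -> (5.435,13.435) [heading=45, draw]
RT 90: heading 45 -> 315
RT 135: heading 315 -> 180
FD 7: (5.435,13.435) -> (-1.565,13.435) [heading=180, draw]
RT 180: heading 180 -> 0
RT 45: heading 0 -> 315
RT 45: heading 315 -> 270
LT 180: heading 270 -> 90
BK 9: (-1.565,13.435) -> (-1.565,4.435) [heading=90, draw]
PD: pen down
Final: pos=(-1.565,4.435), heading=90, 4 segment(s) drawn

Segment lengths:
  seg 1: (0,0) -> (-8,0), length = 8
  seg 2: (-8,0) -> (5.435,13.435), length = 19
  seg 3: (5.435,13.435) -> (-1.565,13.435), length = 7
  seg 4: (-1.565,13.435) -> (-1.565,4.435), length = 9
Total = 43

Answer: 43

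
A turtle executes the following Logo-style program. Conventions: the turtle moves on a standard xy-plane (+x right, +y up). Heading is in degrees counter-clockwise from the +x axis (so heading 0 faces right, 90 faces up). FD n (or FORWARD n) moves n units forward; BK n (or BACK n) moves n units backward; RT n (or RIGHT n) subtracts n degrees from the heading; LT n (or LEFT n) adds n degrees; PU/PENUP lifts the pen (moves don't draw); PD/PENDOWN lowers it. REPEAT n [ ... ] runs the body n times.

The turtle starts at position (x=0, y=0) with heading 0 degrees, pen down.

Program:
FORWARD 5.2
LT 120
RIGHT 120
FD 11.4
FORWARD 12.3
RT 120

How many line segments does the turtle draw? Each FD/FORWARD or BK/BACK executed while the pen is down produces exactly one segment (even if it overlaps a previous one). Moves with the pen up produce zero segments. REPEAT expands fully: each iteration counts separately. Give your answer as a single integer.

Answer: 3

Derivation:
Executing turtle program step by step:
Start: pos=(0,0), heading=0, pen down
FD 5.2: (0,0) -> (5.2,0) [heading=0, draw]
LT 120: heading 0 -> 120
RT 120: heading 120 -> 0
FD 11.4: (5.2,0) -> (16.6,0) [heading=0, draw]
FD 12.3: (16.6,0) -> (28.9,0) [heading=0, draw]
RT 120: heading 0 -> 240
Final: pos=(28.9,0), heading=240, 3 segment(s) drawn
Segments drawn: 3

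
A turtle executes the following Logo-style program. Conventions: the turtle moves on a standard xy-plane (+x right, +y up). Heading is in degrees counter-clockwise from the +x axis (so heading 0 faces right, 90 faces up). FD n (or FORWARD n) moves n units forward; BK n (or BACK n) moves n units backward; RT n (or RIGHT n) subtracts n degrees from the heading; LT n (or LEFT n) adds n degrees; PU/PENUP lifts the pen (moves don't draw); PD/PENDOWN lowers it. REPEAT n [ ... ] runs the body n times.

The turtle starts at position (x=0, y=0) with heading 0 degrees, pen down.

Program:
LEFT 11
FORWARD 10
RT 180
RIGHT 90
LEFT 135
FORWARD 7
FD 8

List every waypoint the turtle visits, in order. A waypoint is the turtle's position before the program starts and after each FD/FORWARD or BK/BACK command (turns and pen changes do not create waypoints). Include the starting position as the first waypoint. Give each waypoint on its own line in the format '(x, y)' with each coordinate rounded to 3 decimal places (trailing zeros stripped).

Answer: (0, 0)
(9.816, 1.908)
(5.902, -3.895)
(1.428, -10.527)

Derivation:
Executing turtle program step by step:
Start: pos=(0,0), heading=0, pen down
LT 11: heading 0 -> 11
FD 10: (0,0) -> (9.816,1.908) [heading=11, draw]
RT 180: heading 11 -> 191
RT 90: heading 191 -> 101
LT 135: heading 101 -> 236
FD 7: (9.816,1.908) -> (5.902,-3.895) [heading=236, draw]
FD 8: (5.902,-3.895) -> (1.428,-10.527) [heading=236, draw]
Final: pos=(1.428,-10.527), heading=236, 3 segment(s) drawn
Waypoints (4 total):
(0, 0)
(9.816, 1.908)
(5.902, -3.895)
(1.428, -10.527)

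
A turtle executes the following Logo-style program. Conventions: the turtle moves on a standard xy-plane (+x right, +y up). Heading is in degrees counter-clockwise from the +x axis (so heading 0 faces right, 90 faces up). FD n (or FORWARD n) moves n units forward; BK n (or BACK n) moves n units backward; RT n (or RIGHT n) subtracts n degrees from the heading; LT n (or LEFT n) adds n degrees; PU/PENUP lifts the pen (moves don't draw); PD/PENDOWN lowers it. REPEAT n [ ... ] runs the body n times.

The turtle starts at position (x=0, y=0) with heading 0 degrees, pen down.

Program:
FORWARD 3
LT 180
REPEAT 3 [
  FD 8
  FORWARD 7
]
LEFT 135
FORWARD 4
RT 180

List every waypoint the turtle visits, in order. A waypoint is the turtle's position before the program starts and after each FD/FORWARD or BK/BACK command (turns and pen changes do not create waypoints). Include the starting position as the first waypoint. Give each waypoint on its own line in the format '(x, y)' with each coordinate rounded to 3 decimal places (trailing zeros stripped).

Executing turtle program step by step:
Start: pos=(0,0), heading=0, pen down
FD 3: (0,0) -> (3,0) [heading=0, draw]
LT 180: heading 0 -> 180
REPEAT 3 [
  -- iteration 1/3 --
  FD 8: (3,0) -> (-5,0) [heading=180, draw]
  FD 7: (-5,0) -> (-12,0) [heading=180, draw]
  -- iteration 2/3 --
  FD 8: (-12,0) -> (-20,0) [heading=180, draw]
  FD 7: (-20,0) -> (-27,0) [heading=180, draw]
  -- iteration 3/3 --
  FD 8: (-27,0) -> (-35,0) [heading=180, draw]
  FD 7: (-35,0) -> (-42,0) [heading=180, draw]
]
LT 135: heading 180 -> 315
FD 4: (-42,0) -> (-39.172,-2.828) [heading=315, draw]
RT 180: heading 315 -> 135
Final: pos=(-39.172,-2.828), heading=135, 8 segment(s) drawn
Waypoints (9 total):
(0, 0)
(3, 0)
(-5, 0)
(-12, 0)
(-20, 0)
(-27, 0)
(-35, 0)
(-42, 0)
(-39.172, -2.828)

Answer: (0, 0)
(3, 0)
(-5, 0)
(-12, 0)
(-20, 0)
(-27, 0)
(-35, 0)
(-42, 0)
(-39.172, -2.828)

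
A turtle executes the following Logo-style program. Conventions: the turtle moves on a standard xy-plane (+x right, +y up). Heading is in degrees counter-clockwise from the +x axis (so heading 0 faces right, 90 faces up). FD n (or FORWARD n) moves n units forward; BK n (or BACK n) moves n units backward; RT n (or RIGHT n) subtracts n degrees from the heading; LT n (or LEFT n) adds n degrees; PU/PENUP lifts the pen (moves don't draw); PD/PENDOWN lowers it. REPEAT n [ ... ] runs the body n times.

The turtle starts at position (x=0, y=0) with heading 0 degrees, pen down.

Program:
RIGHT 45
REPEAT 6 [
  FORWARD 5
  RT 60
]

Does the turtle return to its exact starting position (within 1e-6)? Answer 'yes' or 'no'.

Executing turtle program step by step:
Start: pos=(0,0), heading=0, pen down
RT 45: heading 0 -> 315
REPEAT 6 [
  -- iteration 1/6 --
  FD 5: (0,0) -> (3.536,-3.536) [heading=315, draw]
  RT 60: heading 315 -> 255
  -- iteration 2/6 --
  FD 5: (3.536,-3.536) -> (2.241,-8.365) [heading=255, draw]
  RT 60: heading 255 -> 195
  -- iteration 3/6 --
  FD 5: (2.241,-8.365) -> (-2.588,-9.659) [heading=195, draw]
  RT 60: heading 195 -> 135
  -- iteration 4/6 --
  FD 5: (-2.588,-9.659) -> (-6.124,-6.124) [heading=135, draw]
  RT 60: heading 135 -> 75
  -- iteration 5/6 --
  FD 5: (-6.124,-6.124) -> (-4.83,-1.294) [heading=75, draw]
  RT 60: heading 75 -> 15
  -- iteration 6/6 --
  FD 5: (-4.83,-1.294) -> (0,0) [heading=15, draw]
  RT 60: heading 15 -> 315
]
Final: pos=(0,0), heading=315, 6 segment(s) drawn

Start position: (0, 0)
Final position: (0, 0)
Distance = 0; < 1e-6 -> CLOSED

Answer: yes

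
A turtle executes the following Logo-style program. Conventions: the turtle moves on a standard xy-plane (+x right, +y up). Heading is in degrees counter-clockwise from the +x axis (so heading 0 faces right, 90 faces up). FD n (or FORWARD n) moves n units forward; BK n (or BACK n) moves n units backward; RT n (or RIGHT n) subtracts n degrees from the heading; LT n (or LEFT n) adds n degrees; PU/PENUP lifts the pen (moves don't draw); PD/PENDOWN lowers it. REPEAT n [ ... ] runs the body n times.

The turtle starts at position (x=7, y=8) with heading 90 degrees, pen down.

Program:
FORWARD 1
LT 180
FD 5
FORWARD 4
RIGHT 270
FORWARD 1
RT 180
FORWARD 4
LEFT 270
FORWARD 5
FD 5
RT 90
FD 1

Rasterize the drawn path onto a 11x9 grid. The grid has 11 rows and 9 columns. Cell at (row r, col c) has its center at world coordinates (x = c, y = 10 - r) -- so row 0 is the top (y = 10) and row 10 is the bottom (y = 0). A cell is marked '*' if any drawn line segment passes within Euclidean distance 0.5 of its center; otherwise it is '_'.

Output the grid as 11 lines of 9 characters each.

Answer: ____**___
____*__*_
____*__*_
____*__*_
____*__*_
____*__*_
____*__*_
____*__*_
____*__*_
____*__*_
____*****

Derivation:
Segment 0: (7,8) -> (7,9)
Segment 1: (7,9) -> (7,4)
Segment 2: (7,4) -> (7,0)
Segment 3: (7,0) -> (8,0)
Segment 4: (8,0) -> (4,-0)
Segment 5: (4,-0) -> (4,5)
Segment 6: (4,5) -> (4,10)
Segment 7: (4,10) -> (5,10)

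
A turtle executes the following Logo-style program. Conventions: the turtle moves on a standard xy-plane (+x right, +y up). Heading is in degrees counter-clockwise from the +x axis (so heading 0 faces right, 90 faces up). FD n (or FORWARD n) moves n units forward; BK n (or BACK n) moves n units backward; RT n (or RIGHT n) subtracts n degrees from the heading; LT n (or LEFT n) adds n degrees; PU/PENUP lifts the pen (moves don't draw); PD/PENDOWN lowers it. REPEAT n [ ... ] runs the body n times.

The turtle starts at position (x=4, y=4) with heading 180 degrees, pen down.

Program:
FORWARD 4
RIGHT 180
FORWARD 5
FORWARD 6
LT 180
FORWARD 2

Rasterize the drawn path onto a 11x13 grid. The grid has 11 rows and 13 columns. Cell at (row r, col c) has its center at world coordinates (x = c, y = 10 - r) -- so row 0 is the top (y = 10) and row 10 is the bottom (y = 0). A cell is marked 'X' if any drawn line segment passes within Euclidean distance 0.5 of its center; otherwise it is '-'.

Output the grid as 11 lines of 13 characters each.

Answer: -------------
-------------
-------------
-------------
-------------
-------------
XXXXXXXXXXXX-
-------------
-------------
-------------
-------------

Derivation:
Segment 0: (4,4) -> (0,4)
Segment 1: (0,4) -> (5,4)
Segment 2: (5,4) -> (11,4)
Segment 3: (11,4) -> (9,4)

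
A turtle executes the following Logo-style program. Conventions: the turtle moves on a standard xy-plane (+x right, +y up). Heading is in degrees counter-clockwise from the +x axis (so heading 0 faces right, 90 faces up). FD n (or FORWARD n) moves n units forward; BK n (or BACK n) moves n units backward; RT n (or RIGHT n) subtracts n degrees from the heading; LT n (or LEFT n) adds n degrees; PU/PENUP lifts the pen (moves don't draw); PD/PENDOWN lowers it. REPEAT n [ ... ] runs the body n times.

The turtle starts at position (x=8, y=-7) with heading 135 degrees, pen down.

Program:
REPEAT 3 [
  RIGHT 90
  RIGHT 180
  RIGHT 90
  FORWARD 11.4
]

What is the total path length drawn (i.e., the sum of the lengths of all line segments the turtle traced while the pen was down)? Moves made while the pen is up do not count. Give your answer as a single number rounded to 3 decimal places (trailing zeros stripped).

Answer: 34.2

Derivation:
Executing turtle program step by step:
Start: pos=(8,-7), heading=135, pen down
REPEAT 3 [
  -- iteration 1/3 --
  RT 90: heading 135 -> 45
  RT 180: heading 45 -> 225
  RT 90: heading 225 -> 135
  FD 11.4: (8,-7) -> (-0.061,1.061) [heading=135, draw]
  -- iteration 2/3 --
  RT 90: heading 135 -> 45
  RT 180: heading 45 -> 225
  RT 90: heading 225 -> 135
  FD 11.4: (-0.061,1.061) -> (-8.122,9.122) [heading=135, draw]
  -- iteration 3/3 --
  RT 90: heading 135 -> 45
  RT 180: heading 45 -> 225
  RT 90: heading 225 -> 135
  FD 11.4: (-8.122,9.122) -> (-16.183,17.183) [heading=135, draw]
]
Final: pos=(-16.183,17.183), heading=135, 3 segment(s) drawn

Segment lengths:
  seg 1: (8,-7) -> (-0.061,1.061), length = 11.4
  seg 2: (-0.061,1.061) -> (-8.122,9.122), length = 11.4
  seg 3: (-8.122,9.122) -> (-16.183,17.183), length = 11.4
Total = 34.2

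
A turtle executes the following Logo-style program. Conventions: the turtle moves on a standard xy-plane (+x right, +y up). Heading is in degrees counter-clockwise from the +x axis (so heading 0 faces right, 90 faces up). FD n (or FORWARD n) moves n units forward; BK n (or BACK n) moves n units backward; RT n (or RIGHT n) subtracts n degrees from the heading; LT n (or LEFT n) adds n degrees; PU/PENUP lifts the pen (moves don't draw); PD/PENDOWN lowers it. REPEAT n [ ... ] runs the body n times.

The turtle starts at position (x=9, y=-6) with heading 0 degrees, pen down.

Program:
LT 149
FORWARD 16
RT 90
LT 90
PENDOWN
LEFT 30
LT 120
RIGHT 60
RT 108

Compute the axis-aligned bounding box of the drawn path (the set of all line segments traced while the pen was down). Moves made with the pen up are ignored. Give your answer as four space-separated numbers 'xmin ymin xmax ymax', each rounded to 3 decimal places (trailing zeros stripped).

Answer: -4.715 -6 9 2.241

Derivation:
Executing turtle program step by step:
Start: pos=(9,-6), heading=0, pen down
LT 149: heading 0 -> 149
FD 16: (9,-6) -> (-4.715,2.241) [heading=149, draw]
RT 90: heading 149 -> 59
LT 90: heading 59 -> 149
PD: pen down
LT 30: heading 149 -> 179
LT 120: heading 179 -> 299
RT 60: heading 299 -> 239
RT 108: heading 239 -> 131
Final: pos=(-4.715,2.241), heading=131, 1 segment(s) drawn

Segment endpoints: x in {-4.715, 9}, y in {-6, 2.241}
xmin=-4.715, ymin=-6, xmax=9, ymax=2.241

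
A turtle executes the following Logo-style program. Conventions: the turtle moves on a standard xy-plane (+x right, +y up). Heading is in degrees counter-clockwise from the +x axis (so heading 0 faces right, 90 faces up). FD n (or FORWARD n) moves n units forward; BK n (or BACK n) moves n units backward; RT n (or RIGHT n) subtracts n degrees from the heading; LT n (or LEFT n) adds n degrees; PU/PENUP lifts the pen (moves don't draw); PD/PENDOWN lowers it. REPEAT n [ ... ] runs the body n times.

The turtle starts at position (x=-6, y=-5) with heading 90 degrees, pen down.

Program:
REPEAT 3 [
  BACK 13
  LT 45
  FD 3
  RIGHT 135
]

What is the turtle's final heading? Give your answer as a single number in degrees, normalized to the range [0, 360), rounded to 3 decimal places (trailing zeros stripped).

Executing turtle program step by step:
Start: pos=(-6,-5), heading=90, pen down
REPEAT 3 [
  -- iteration 1/3 --
  BK 13: (-6,-5) -> (-6,-18) [heading=90, draw]
  LT 45: heading 90 -> 135
  FD 3: (-6,-18) -> (-8.121,-15.879) [heading=135, draw]
  RT 135: heading 135 -> 0
  -- iteration 2/3 --
  BK 13: (-8.121,-15.879) -> (-21.121,-15.879) [heading=0, draw]
  LT 45: heading 0 -> 45
  FD 3: (-21.121,-15.879) -> (-19,-13.757) [heading=45, draw]
  RT 135: heading 45 -> 270
  -- iteration 3/3 --
  BK 13: (-19,-13.757) -> (-19,-0.757) [heading=270, draw]
  LT 45: heading 270 -> 315
  FD 3: (-19,-0.757) -> (-16.879,-2.879) [heading=315, draw]
  RT 135: heading 315 -> 180
]
Final: pos=(-16.879,-2.879), heading=180, 6 segment(s) drawn

Answer: 180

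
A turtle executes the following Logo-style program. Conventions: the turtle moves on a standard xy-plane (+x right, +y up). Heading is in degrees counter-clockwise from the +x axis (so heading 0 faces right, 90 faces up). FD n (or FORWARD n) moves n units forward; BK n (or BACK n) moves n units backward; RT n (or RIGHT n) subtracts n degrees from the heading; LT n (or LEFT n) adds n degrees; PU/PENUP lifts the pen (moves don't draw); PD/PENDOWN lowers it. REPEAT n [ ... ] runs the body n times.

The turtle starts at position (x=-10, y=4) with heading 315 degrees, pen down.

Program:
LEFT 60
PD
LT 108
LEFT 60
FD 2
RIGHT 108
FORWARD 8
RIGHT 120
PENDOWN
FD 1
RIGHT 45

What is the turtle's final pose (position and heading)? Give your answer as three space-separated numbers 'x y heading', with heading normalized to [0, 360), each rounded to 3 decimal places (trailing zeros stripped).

Executing turtle program step by step:
Start: pos=(-10,4), heading=315, pen down
LT 60: heading 315 -> 15
PD: pen down
LT 108: heading 15 -> 123
LT 60: heading 123 -> 183
FD 2: (-10,4) -> (-11.997,3.895) [heading=183, draw]
RT 108: heading 183 -> 75
FD 8: (-11.997,3.895) -> (-9.927,11.623) [heading=75, draw]
RT 120: heading 75 -> 315
PD: pen down
FD 1: (-9.927,11.623) -> (-9.22,10.916) [heading=315, draw]
RT 45: heading 315 -> 270
Final: pos=(-9.22,10.916), heading=270, 3 segment(s) drawn

Answer: -9.22 10.916 270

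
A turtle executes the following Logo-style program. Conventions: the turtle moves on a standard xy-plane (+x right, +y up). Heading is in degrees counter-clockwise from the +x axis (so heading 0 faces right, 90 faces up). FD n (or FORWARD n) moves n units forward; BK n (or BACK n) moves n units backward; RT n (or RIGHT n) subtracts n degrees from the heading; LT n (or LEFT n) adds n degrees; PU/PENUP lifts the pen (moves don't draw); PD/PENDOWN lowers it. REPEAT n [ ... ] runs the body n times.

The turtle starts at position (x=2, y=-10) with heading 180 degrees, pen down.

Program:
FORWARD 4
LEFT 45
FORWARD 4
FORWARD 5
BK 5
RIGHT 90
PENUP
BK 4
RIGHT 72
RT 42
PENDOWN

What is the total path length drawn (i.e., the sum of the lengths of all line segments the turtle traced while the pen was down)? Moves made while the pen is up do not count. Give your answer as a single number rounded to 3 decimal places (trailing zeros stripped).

Answer: 18

Derivation:
Executing turtle program step by step:
Start: pos=(2,-10), heading=180, pen down
FD 4: (2,-10) -> (-2,-10) [heading=180, draw]
LT 45: heading 180 -> 225
FD 4: (-2,-10) -> (-4.828,-12.828) [heading=225, draw]
FD 5: (-4.828,-12.828) -> (-8.364,-16.364) [heading=225, draw]
BK 5: (-8.364,-16.364) -> (-4.828,-12.828) [heading=225, draw]
RT 90: heading 225 -> 135
PU: pen up
BK 4: (-4.828,-12.828) -> (-2,-15.657) [heading=135, move]
RT 72: heading 135 -> 63
RT 42: heading 63 -> 21
PD: pen down
Final: pos=(-2,-15.657), heading=21, 4 segment(s) drawn

Segment lengths:
  seg 1: (2,-10) -> (-2,-10), length = 4
  seg 2: (-2,-10) -> (-4.828,-12.828), length = 4
  seg 3: (-4.828,-12.828) -> (-8.364,-16.364), length = 5
  seg 4: (-8.364,-16.364) -> (-4.828,-12.828), length = 5
Total = 18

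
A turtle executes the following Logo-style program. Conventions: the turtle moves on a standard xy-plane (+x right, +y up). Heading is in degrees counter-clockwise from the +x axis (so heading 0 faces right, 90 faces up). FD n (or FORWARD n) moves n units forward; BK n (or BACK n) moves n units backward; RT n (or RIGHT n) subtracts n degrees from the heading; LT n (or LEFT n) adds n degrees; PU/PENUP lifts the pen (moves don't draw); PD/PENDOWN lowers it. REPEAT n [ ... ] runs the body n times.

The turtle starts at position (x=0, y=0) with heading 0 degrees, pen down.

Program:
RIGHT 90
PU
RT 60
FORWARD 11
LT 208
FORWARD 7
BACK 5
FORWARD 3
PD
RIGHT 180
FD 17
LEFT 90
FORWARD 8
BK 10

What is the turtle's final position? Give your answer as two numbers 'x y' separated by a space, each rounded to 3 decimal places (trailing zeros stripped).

Executing turtle program step by step:
Start: pos=(0,0), heading=0, pen down
RT 90: heading 0 -> 270
PU: pen up
RT 60: heading 270 -> 210
FD 11: (0,0) -> (-9.526,-5.5) [heading=210, move]
LT 208: heading 210 -> 58
FD 7: (-9.526,-5.5) -> (-5.817,0.436) [heading=58, move]
BK 5: (-5.817,0.436) -> (-8.466,-3.804) [heading=58, move]
FD 3: (-8.466,-3.804) -> (-6.877,-1.26) [heading=58, move]
PD: pen down
RT 180: heading 58 -> 238
FD 17: (-6.877,-1.26) -> (-15.885,-15.677) [heading=238, draw]
LT 90: heading 238 -> 328
FD 8: (-15.885,-15.677) -> (-9.101,-19.916) [heading=328, draw]
BK 10: (-9.101,-19.916) -> (-17.581,-14.617) [heading=328, draw]
Final: pos=(-17.581,-14.617), heading=328, 3 segment(s) drawn

Answer: -17.581 -14.617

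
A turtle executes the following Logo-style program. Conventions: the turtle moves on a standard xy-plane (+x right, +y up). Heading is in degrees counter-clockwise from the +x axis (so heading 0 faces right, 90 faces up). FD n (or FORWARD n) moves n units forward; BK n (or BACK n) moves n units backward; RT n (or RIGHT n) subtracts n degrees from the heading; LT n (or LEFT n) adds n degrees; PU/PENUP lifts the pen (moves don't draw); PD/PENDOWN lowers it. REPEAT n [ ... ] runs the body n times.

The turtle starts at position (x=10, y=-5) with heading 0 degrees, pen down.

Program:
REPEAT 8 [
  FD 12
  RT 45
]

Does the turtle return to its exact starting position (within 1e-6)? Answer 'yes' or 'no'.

Answer: yes

Derivation:
Executing turtle program step by step:
Start: pos=(10,-5), heading=0, pen down
REPEAT 8 [
  -- iteration 1/8 --
  FD 12: (10,-5) -> (22,-5) [heading=0, draw]
  RT 45: heading 0 -> 315
  -- iteration 2/8 --
  FD 12: (22,-5) -> (30.485,-13.485) [heading=315, draw]
  RT 45: heading 315 -> 270
  -- iteration 3/8 --
  FD 12: (30.485,-13.485) -> (30.485,-25.485) [heading=270, draw]
  RT 45: heading 270 -> 225
  -- iteration 4/8 --
  FD 12: (30.485,-25.485) -> (22,-33.971) [heading=225, draw]
  RT 45: heading 225 -> 180
  -- iteration 5/8 --
  FD 12: (22,-33.971) -> (10,-33.971) [heading=180, draw]
  RT 45: heading 180 -> 135
  -- iteration 6/8 --
  FD 12: (10,-33.971) -> (1.515,-25.485) [heading=135, draw]
  RT 45: heading 135 -> 90
  -- iteration 7/8 --
  FD 12: (1.515,-25.485) -> (1.515,-13.485) [heading=90, draw]
  RT 45: heading 90 -> 45
  -- iteration 8/8 --
  FD 12: (1.515,-13.485) -> (10,-5) [heading=45, draw]
  RT 45: heading 45 -> 0
]
Final: pos=(10,-5), heading=0, 8 segment(s) drawn

Start position: (10, -5)
Final position: (10, -5)
Distance = 0; < 1e-6 -> CLOSED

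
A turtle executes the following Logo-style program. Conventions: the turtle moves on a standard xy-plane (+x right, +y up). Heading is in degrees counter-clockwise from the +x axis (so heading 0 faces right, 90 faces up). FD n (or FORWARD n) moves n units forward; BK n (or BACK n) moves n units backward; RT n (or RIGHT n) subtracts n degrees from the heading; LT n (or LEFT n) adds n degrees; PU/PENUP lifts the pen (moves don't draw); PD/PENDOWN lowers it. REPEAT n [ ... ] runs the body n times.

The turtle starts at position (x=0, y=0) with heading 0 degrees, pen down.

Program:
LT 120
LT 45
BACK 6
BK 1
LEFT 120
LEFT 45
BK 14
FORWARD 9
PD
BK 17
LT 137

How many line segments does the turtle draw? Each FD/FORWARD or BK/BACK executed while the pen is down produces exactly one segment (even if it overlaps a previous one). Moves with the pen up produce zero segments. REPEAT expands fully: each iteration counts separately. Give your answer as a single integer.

Executing turtle program step by step:
Start: pos=(0,0), heading=0, pen down
LT 120: heading 0 -> 120
LT 45: heading 120 -> 165
BK 6: (0,0) -> (5.796,-1.553) [heading=165, draw]
BK 1: (5.796,-1.553) -> (6.761,-1.812) [heading=165, draw]
LT 120: heading 165 -> 285
LT 45: heading 285 -> 330
BK 14: (6.761,-1.812) -> (-5.363,5.188) [heading=330, draw]
FD 9: (-5.363,5.188) -> (2.431,0.688) [heading=330, draw]
PD: pen down
BK 17: (2.431,0.688) -> (-12.291,9.188) [heading=330, draw]
LT 137: heading 330 -> 107
Final: pos=(-12.291,9.188), heading=107, 5 segment(s) drawn
Segments drawn: 5

Answer: 5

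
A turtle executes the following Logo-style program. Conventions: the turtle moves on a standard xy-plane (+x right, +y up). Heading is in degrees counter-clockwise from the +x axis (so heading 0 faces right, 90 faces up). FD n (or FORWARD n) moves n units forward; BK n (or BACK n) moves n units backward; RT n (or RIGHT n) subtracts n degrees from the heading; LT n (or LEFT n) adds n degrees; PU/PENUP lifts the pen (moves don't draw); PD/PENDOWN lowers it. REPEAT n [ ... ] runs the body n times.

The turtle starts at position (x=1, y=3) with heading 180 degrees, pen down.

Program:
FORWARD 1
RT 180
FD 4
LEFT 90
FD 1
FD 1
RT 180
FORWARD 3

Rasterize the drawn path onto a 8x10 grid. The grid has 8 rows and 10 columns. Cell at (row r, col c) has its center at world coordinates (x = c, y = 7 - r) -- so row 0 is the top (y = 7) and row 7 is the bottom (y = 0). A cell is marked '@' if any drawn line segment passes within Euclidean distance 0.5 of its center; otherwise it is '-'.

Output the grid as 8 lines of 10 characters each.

Segment 0: (1,3) -> (0,3)
Segment 1: (0,3) -> (4,3)
Segment 2: (4,3) -> (4,4)
Segment 3: (4,4) -> (4,5)
Segment 4: (4,5) -> (4,2)

Answer: ----------
----------
----@-----
----@-----
@@@@@-----
----@-----
----------
----------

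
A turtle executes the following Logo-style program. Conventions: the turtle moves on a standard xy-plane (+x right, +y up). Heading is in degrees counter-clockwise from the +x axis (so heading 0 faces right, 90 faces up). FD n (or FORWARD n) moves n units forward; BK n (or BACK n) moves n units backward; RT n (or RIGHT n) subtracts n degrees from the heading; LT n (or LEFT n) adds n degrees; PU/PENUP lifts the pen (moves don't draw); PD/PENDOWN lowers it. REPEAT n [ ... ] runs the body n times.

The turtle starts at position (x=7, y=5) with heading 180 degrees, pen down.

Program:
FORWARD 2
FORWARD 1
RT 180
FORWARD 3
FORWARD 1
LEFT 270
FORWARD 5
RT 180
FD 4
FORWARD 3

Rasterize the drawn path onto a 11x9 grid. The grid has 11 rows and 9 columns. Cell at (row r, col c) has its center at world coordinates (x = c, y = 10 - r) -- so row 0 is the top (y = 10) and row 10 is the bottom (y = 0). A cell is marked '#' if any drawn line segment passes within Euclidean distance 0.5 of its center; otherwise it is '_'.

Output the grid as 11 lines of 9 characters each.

Segment 0: (7,5) -> (5,5)
Segment 1: (5,5) -> (4,5)
Segment 2: (4,5) -> (7,5)
Segment 3: (7,5) -> (8,5)
Segment 4: (8,5) -> (8,0)
Segment 5: (8,0) -> (8,4)
Segment 6: (8,4) -> (8,7)

Answer: _________
_________
_________
________#
________#
____#####
________#
________#
________#
________#
________#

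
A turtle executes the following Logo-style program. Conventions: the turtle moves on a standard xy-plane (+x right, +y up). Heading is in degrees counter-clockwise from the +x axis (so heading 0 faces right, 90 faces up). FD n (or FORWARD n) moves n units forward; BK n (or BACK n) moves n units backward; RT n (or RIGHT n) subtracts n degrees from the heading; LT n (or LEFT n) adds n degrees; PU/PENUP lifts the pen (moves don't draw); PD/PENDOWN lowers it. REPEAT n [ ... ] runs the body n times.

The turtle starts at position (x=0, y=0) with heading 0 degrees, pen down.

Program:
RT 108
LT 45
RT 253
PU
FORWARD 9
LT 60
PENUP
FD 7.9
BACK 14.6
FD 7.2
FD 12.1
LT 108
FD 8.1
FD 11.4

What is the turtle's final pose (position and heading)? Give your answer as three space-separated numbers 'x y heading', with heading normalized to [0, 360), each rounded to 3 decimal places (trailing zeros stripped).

Executing turtle program step by step:
Start: pos=(0,0), heading=0, pen down
RT 108: heading 0 -> 252
LT 45: heading 252 -> 297
RT 253: heading 297 -> 44
PU: pen up
FD 9: (0,0) -> (6.474,6.252) [heading=44, move]
LT 60: heading 44 -> 104
PU: pen up
FD 7.9: (6.474,6.252) -> (4.563,13.917) [heading=104, move]
BK 14.6: (4.563,13.917) -> (8.095,-0.249) [heading=104, move]
FD 7.2: (8.095,-0.249) -> (6.353,6.737) [heading=104, move]
FD 12.1: (6.353,6.737) -> (3.426,18.478) [heading=104, move]
LT 108: heading 104 -> 212
FD 8.1: (3.426,18.478) -> (-3.443,14.185) [heading=212, move]
FD 11.4: (-3.443,14.185) -> (-13.111,8.144) [heading=212, move]
Final: pos=(-13.111,8.144), heading=212, 0 segment(s) drawn

Answer: -13.111 8.144 212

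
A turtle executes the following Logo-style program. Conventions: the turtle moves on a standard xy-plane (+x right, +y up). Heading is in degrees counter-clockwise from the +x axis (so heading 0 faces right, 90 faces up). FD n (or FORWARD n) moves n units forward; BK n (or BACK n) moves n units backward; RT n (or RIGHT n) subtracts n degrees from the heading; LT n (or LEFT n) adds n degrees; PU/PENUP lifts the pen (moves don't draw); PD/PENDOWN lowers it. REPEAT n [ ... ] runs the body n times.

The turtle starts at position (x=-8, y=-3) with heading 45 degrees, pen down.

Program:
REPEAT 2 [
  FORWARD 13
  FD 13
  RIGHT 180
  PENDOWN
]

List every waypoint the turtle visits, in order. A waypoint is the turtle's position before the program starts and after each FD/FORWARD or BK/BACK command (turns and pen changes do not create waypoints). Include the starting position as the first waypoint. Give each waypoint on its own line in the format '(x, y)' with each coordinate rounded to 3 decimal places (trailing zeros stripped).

Answer: (-8, -3)
(1.192, 6.192)
(10.385, 15.385)
(1.192, 6.192)
(-8, -3)

Derivation:
Executing turtle program step by step:
Start: pos=(-8,-3), heading=45, pen down
REPEAT 2 [
  -- iteration 1/2 --
  FD 13: (-8,-3) -> (1.192,6.192) [heading=45, draw]
  FD 13: (1.192,6.192) -> (10.385,15.385) [heading=45, draw]
  RT 180: heading 45 -> 225
  PD: pen down
  -- iteration 2/2 --
  FD 13: (10.385,15.385) -> (1.192,6.192) [heading=225, draw]
  FD 13: (1.192,6.192) -> (-8,-3) [heading=225, draw]
  RT 180: heading 225 -> 45
  PD: pen down
]
Final: pos=(-8,-3), heading=45, 4 segment(s) drawn
Waypoints (5 total):
(-8, -3)
(1.192, 6.192)
(10.385, 15.385)
(1.192, 6.192)
(-8, -3)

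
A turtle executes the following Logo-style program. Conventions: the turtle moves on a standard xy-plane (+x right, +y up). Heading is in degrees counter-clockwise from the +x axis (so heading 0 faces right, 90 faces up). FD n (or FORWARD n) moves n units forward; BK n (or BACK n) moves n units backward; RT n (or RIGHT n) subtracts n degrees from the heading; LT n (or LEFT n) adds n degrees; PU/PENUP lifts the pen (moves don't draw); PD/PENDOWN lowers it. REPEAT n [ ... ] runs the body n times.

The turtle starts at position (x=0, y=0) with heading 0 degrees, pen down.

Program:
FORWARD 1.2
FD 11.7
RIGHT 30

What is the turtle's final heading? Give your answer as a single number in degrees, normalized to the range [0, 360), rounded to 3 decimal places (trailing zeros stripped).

Executing turtle program step by step:
Start: pos=(0,0), heading=0, pen down
FD 1.2: (0,0) -> (1.2,0) [heading=0, draw]
FD 11.7: (1.2,0) -> (12.9,0) [heading=0, draw]
RT 30: heading 0 -> 330
Final: pos=(12.9,0), heading=330, 2 segment(s) drawn

Answer: 330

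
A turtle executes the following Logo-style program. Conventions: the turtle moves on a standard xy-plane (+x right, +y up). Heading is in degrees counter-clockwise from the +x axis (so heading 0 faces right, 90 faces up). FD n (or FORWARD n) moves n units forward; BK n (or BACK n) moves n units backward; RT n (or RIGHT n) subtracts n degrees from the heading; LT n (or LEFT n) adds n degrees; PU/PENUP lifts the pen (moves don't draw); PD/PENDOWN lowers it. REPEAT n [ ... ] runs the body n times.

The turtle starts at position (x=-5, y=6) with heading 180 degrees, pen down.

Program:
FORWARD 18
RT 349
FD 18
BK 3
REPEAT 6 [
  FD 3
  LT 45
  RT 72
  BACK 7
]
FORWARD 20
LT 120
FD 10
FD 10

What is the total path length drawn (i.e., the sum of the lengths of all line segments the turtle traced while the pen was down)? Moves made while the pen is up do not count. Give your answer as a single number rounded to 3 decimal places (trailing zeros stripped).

Answer: 139

Derivation:
Executing turtle program step by step:
Start: pos=(-5,6), heading=180, pen down
FD 18: (-5,6) -> (-23,6) [heading=180, draw]
RT 349: heading 180 -> 191
FD 18: (-23,6) -> (-40.669,2.565) [heading=191, draw]
BK 3: (-40.669,2.565) -> (-37.724,3.138) [heading=191, draw]
REPEAT 6 [
  -- iteration 1/6 --
  FD 3: (-37.724,3.138) -> (-40.669,2.565) [heading=191, draw]
  LT 45: heading 191 -> 236
  RT 72: heading 236 -> 164
  BK 7: (-40.669,2.565) -> (-33.94,0.636) [heading=164, draw]
  -- iteration 2/6 --
  FD 3: (-33.94,0.636) -> (-36.824,1.463) [heading=164, draw]
  LT 45: heading 164 -> 209
  RT 72: heading 209 -> 137
  BK 7: (-36.824,1.463) -> (-31.705,-3.311) [heading=137, draw]
  -- iteration 3/6 --
  FD 3: (-31.705,-3.311) -> (-33.899,-1.265) [heading=137, draw]
  LT 45: heading 137 -> 182
  RT 72: heading 182 -> 110
  BK 7: (-33.899,-1.265) -> (-31.505,-7.843) [heading=110, draw]
  -- iteration 4/6 --
  FD 3: (-31.505,-7.843) -> (-32.531,-5.024) [heading=110, draw]
  LT 45: heading 110 -> 155
  RT 72: heading 155 -> 83
  BK 7: (-32.531,-5.024) -> (-33.384,-11.972) [heading=83, draw]
  -- iteration 5/6 --
  FD 3: (-33.384,-11.972) -> (-33.018,-8.994) [heading=83, draw]
  LT 45: heading 83 -> 128
  RT 72: heading 128 -> 56
  BK 7: (-33.018,-8.994) -> (-36.933,-14.797) [heading=56, draw]
  -- iteration 6/6 --
  FD 3: (-36.933,-14.797) -> (-35.255,-12.31) [heading=56, draw]
  LT 45: heading 56 -> 101
  RT 72: heading 101 -> 29
  BK 7: (-35.255,-12.31) -> (-41.377,-15.704) [heading=29, draw]
]
FD 20: (-41.377,-15.704) -> (-23.885,-6.008) [heading=29, draw]
LT 120: heading 29 -> 149
FD 10: (-23.885,-6.008) -> (-32.457,-0.857) [heading=149, draw]
FD 10: (-32.457,-0.857) -> (-41.028,4.293) [heading=149, draw]
Final: pos=(-41.028,4.293), heading=149, 18 segment(s) drawn

Segment lengths:
  seg 1: (-5,6) -> (-23,6), length = 18
  seg 2: (-23,6) -> (-40.669,2.565), length = 18
  seg 3: (-40.669,2.565) -> (-37.724,3.138), length = 3
  seg 4: (-37.724,3.138) -> (-40.669,2.565), length = 3
  seg 5: (-40.669,2.565) -> (-33.94,0.636), length = 7
  seg 6: (-33.94,0.636) -> (-36.824,1.463), length = 3
  seg 7: (-36.824,1.463) -> (-31.705,-3.311), length = 7
  seg 8: (-31.705,-3.311) -> (-33.899,-1.265), length = 3
  seg 9: (-33.899,-1.265) -> (-31.505,-7.843), length = 7
  seg 10: (-31.505,-7.843) -> (-32.531,-5.024), length = 3
  seg 11: (-32.531,-5.024) -> (-33.384,-11.972), length = 7
  seg 12: (-33.384,-11.972) -> (-33.018,-8.994), length = 3
  seg 13: (-33.018,-8.994) -> (-36.933,-14.797), length = 7
  seg 14: (-36.933,-14.797) -> (-35.255,-12.31), length = 3
  seg 15: (-35.255,-12.31) -> (-41.377,-15.704), length = 7
  seg 16: (-41.377,-15.704) -> (-23.885,-6.008), length = 20
  seg 17: (-23.885,-6.008) -> (-32.457,-0.857), length = 10
  seg 18: (-32.457,-0.857) -> (-41.028,4.293), length = 10
Total = 139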